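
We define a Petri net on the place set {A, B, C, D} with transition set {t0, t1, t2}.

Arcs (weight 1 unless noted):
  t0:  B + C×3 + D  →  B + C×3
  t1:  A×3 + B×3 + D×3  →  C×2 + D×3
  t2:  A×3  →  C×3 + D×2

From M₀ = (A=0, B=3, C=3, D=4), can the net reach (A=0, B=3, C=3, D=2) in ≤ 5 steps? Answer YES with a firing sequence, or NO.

YES — reachable via ⟨t0, t0⟩ (2 firings)

step 1: fire t0:  (A=0, B=3, C=3, D=4) → (A=0, B=3, C=3, D=3)
step 2: fire t0:  (A=0, B=3, C=3, D=3) → (A=0, B=3, C=3, D=2)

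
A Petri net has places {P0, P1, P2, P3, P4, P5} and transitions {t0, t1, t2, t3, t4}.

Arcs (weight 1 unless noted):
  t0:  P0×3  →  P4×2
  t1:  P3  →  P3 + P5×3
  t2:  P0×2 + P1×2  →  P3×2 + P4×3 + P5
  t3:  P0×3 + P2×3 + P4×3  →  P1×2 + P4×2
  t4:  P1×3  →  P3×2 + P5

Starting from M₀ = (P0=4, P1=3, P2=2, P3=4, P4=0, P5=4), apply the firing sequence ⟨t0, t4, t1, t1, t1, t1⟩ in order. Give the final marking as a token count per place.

step 1: fire t0:  (P0=4, P1=3, P2=2, P3=4, P4=0, P5=4) → (P0=1, P1=3, P2=2, P3=4, P4=2, P5=4)
step 2: fire t4:  (P0=1, P1=3, P2=2, P3=4, P4=2, P5=4) → (P0=1, P1=0, P2=2, P3=6, P4=2, P5=5)
step 3: fire t1:  (P0=1, P1=0, P2=2, P3=6, P4=2, P5=5) → (P0=1, P1=0, P2=2, P3=6, P4=2, P5=8)
step 4: fire t1:  (P0=1, P1=0, P2=2, P3=6, P4=2, P5=8) → (P0=1, P1=0, P2=2, P3=6, P4=2, P5=11)
step 5: fire t1:  (P0=1, P1=0, P2=2, P3=6, P4=2, P5=11) → (P0=1, P1=0, P2=2, P3=6, P4=2, P5=14)
step 6: fire t1:  (P0=1, P1=0, P2=2, P3=6, P4=2, P5=14) → (P0=1, P1=0, P2=2, P3=6, P4=2, P5=17)

(P0=1, P1=0, P2=2, P3=6, P4=2, P5=17)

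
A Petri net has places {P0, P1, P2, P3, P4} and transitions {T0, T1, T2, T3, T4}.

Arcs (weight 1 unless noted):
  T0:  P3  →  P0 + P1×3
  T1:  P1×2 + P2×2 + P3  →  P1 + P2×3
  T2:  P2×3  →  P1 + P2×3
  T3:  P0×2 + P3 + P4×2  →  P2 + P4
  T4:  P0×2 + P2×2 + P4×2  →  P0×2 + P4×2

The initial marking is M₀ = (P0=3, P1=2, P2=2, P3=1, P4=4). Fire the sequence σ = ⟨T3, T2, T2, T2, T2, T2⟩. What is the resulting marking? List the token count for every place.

(P0=1, P1=7, P2=3, P3=0, P4=3)

step 1: fire T3:  (P0=3, P1=2, P2=2, P3=1, P4=4) → (P0=1, P1=2, P2=3, P3=0, P4=3)
step 2: fire T2:  (P0=1, P1=2, P2=3, P3=0, P4=3) → (P0=1, P1=3, P2=3, P3=0, P4=3)
step 3: fire T2:  (P0=1, P1=3, P2=3, P3=0, P4=3) → (P0=1, P1=4, P2=3, P3=0, P4=3)
step 4: fire T2:  (P0=1, P1=4, P2=3, P3=0, P4=3) → (P0=1, P1=5, P2=3, P3=0, P4=3)
step 5: fire T2:  (P0=1, P1=5, P2=3, P3=0, P4=3) → (P0=1, P1=6, P2=3, P3=0, P4=3)
step 6: fire T2:  (P0=1, P1=6, P2=3, P3=0, P4=3) → (P0=1, P1=7, P2=3, P3=0, P4=3)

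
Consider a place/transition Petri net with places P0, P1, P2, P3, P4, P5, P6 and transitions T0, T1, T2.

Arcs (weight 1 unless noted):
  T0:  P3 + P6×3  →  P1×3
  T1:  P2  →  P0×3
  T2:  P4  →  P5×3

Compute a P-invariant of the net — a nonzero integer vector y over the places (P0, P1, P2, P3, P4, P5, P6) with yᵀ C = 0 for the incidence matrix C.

Incidence matrix C (rows=places, cols=transitions):
       T0   T1   T2
   P0   0    3    0
   P1   3    0    0
   P2   0   -1    0
   P3  -1    0    0
   P4   0    0   -1
   P5   0    0    3
   P6  -3    0    0

Candidate y = [1, 0, 3, 0, 0, 0, 0]; check y·C column-wise:
  col T0: 1·0 + 0·3 + 3·0 + 0·-1 + 0·-3 = 0
  col T1: 1·3 + 3·-1 = 0
  col T2: 1·0 + 3·0 + 0·-1 + 0·3 = 0

y = (P0:1, P1:0, P2:3, P3:0, P4:0, P5:0, P6:0)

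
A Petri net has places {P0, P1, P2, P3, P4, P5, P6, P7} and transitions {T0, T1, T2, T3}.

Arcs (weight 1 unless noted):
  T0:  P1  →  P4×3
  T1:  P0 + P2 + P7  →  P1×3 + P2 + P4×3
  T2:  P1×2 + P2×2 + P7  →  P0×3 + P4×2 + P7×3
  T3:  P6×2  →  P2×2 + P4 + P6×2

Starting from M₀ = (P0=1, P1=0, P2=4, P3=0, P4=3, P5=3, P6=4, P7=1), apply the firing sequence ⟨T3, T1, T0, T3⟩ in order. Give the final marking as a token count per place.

(P0=0, P1=2, P2=8, P3=0, P4=11, P5=3, P6=4, P7=0)

step 1: fire T3:  (P0=1, P1=0, P2=4, P3=0, P4=3, P5=3, P6=4, P7=1) → (P0=1, P1=0, P2=6, P3=0, P4=4, P5=3, P6=4, P7=1)
step 2: fire T1:  (P0=1, P1=0, P2=6, P3=0, P4=4, P5=3, P6=4, P7=1) → (P0=0, P1=3, P2=6, P3=0, P4=7, P5=3, P6=4, P7=0)
step 3: fire T0:  (P0=0, P1=3, P2=6, P3=0, P4=7, P5=3, P6=4, P7=0) → (P0=0, P1=2, P2=6, P3=0, P4=10, P5=3, P6=4, P7=0)
step 4: fire T3:  (P0=0, P1=2, P2=6, P3=0, P4=10, P5=3, P6=4, P7=0) → (P0=0, P1=2, P2=8, P3=0, P4=11, P5=3, P6=4, P7=0)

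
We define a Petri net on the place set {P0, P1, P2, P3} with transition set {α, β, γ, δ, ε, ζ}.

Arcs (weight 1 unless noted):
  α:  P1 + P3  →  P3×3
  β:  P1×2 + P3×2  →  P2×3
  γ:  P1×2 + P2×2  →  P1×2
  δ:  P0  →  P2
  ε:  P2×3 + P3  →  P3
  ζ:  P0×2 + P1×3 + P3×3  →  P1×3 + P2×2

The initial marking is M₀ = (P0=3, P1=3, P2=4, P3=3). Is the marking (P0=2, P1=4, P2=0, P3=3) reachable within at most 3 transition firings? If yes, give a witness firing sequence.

depth 0: 1 marking
depth 1: 7 markings reached so far
depth 2: 22 markings reached so far
depth 3: 48 markings reached so far
target is not among the 48 markings reachable within 3 steps

NO — not reachable within 3 firings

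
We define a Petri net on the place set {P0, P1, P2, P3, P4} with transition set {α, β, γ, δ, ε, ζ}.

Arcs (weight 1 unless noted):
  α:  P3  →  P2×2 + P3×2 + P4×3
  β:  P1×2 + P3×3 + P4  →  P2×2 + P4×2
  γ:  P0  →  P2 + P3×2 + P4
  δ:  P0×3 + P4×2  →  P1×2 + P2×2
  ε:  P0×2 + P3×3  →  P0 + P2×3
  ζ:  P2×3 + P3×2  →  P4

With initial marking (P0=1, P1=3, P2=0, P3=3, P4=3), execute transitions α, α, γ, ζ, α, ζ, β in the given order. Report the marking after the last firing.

step 1: fire α:  (P0=1, P1=3, P2=0, P3=3, P4=3) → (P0=1, P1=3, P2=2, P3=4, P4=6)
step 2: fire α:  (P0=1, P1=3, P2=2, P3=4, P4=6) → (P0=1, P1=3, P2=4, P3=5, P4=9)
step 3: fire γ:  (P0=1, P1=3, P2=4, P3=5, P4=9) → (P0=0, P1=3, P2=5, P3=7, P4=10)
step 4: fire ζ:  (P0=0, P1=3, P2=5, P3=7, P4=10) → (P0=0, P1=3, P2=2, P3=5, P4=11)
step 5: fire α:  (P0=0, P1=3, P2=2, P3=5, P4=11) → (P0=0, P1=3, P2=4, P3=6, P4=14)
step 6: fire ζ:  (P0=0, P1=3, P2=4, P3=6, P4=14) → (P0=0, P1=3, P2=1, P3=4, P4=15)
step 7: fire β:  (P0=0, P1=3, P2=1, P3=4, P4=15) → (P0=0, P1=1, P2=3, P3=1, P4=16)

(P0=0, P1=1, P2=3, P3=1, P4=16)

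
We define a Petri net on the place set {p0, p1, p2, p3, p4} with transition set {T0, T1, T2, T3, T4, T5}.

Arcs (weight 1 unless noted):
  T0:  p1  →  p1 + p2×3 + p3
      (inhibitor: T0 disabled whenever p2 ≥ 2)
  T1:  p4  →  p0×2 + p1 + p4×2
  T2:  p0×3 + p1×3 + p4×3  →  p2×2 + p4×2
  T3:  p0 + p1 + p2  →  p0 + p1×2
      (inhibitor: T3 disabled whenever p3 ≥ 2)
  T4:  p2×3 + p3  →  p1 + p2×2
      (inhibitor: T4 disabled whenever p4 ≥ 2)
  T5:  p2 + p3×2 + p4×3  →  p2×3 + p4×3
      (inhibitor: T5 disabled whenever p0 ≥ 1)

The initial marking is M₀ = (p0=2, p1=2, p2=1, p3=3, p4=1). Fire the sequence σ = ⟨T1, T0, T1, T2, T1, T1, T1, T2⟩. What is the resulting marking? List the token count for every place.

step 1: fire T1:  (p0=2, p1=2, p2=1, p3=3, p4=1) → (p0=4, p1=3, p2=1, p3=3, p4=2)
step 2: fire T0:  (p0=4, p1=3, p2=1, p3=3, p4=2) → (p0=4, p1=3, p2=4, p3=4, p4=2)
step 3: fire T1:  (p0=4, p1=3, p2=4, p3=4, p4=2) → (p0=6, p1=4, p2=4, p3=4, p4=3)
step 4: fire T2:  (p0=6, p1=4, p2=4, p3=4, p4=3) → (p0=3, p1=1, p2=6, p3=4, p4=2)
step 5: fire T1:  (p0=3, p1=1, p2=6, p3=4, p4=2) → (p0=5, p1=2, p2=6, p3=4, p4=3)
step 6: fire T1:  (p0=5, p1=2, p2=6, p3=4, p4=3) → (p0=7, p1=3, p2=6, p3=4, p4=4)
step 7: fire T1:  (p0=7, p1=3, p2=6, p3=4, p4=4) → (p0=9, p1=4, p2=6, p3=4, p4=5)
step 8: fire T2:  (p0=9, p1=4, p2=6, p3=4, p4=5) → (p0=6, p1=1, p2=8, p3=4, p4=4)

(p0=6, p1=1, p2=8, p3=4, p4=4)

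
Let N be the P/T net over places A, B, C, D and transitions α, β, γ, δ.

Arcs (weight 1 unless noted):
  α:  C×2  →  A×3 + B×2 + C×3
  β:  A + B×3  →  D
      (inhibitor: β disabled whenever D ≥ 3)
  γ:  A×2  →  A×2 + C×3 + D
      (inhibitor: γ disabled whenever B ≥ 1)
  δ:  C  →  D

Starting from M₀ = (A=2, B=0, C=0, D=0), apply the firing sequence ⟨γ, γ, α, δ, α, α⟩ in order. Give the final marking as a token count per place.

step 1: fire γ:  (A=2, B=0, C=0, D=0) → (A=2, B=0, C=3, D=1)
step 2: fire γ:  (A=2, B=0, C=3, D=1) → (A=2, B=0, C=6, D=2)
step 3: fire α:  (A=2, B=0, C=6, D=2) → (A=5, B=2, C=7, D=2)
step 4: fire δ:  (A=5, B=2, C=7, D=2) → (A=5, B=2, C=6, D=3)
step 5: fire α:  (A=5, B=2, C=6, D=3) → (A=8, B=4, C=7, D=3)
step 6: fire α:  (A=8, B=4, C=7, D=3) → (A=11, B=6, C=8, D=3)

(A=11, B=6, C=8, D=3)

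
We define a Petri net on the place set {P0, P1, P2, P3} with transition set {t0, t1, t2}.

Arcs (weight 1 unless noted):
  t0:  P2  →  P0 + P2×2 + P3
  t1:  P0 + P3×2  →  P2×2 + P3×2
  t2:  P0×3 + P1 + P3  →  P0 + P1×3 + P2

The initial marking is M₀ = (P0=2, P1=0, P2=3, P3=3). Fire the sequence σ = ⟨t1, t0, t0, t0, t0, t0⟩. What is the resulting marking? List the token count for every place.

step 1: fire t1:  (P0=2, P1=0, P2=3, P3=3) → (P0=1, P1=0, P2=5, P3=3)
step 2: fire t0:  (P0=1, P1=0, P2=5, P3=3) → (P0=2, P1=0, P2=6, P3=4)
step 3: fire t0:  (P0=2, P1=0, P2=6, P3=4) → (P0=3, P1=0, P2=7, P3=5)
step 4: fire t0:  (P0=3, P1=0, P2=7, P3=5) → (P0=4, P1=0, P2=8, P3=6)
step 5: fire t0:  (P0=4, P1=0, P2=8, P3=6) → (P0=5, P1=0, P2=9, P3=7)
step 6: fire t0:  (P0=5, P1=0, P2=9, P3=7) → (P0=6, P1=0, P2=10, P3=8)

(P0=6, P1=0, P2=10, P3=8)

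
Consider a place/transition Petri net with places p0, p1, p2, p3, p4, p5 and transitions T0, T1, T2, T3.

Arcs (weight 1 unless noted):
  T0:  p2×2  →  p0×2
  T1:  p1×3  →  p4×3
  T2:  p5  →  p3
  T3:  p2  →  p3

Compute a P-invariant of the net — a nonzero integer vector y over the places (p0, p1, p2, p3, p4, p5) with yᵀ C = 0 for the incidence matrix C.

Incidence matrix C (rows=places, cols=transitions):
       T0   T1   T2   T3
   p0   2    0    0    0
   p1   0   -3    0    0
   p2  -2    0    0   -1
   p3   0    0    1    1
   p4   0    3    0    0
   p5   0    0   -1    0

Candidate y = [0, 1, 0, 0, 1, 0]; check y·C column-wise:
  col T0: 0·2 + 1·0 + 0·-2 + 1·0 = 0
  col T1: 1·-3 + 1·3 = 0
  col T2: 1·0 + 0·1 + 1·0 + 0·-1 = 0
  col T3: 1·0 + 0·-1 + 0·1 + 1·0 = 0

y = (p0:0, p1:1, p2:0, p3:0, p4:1, p5:0)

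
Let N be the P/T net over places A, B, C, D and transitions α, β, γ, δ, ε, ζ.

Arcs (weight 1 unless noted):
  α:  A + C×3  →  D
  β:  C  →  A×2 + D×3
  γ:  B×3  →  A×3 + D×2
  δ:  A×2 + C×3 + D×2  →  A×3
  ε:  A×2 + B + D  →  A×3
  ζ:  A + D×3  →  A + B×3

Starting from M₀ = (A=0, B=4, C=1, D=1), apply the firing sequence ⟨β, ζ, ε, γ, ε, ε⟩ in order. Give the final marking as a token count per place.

(A=8, B=1, C=0, D=0)

step 1: fire β:  (A=0, B=4, C=1, D=1) → (A=2, B=4, C=0, D=4)
step 2: fire ζ:  (A=2, B=4, C=0, D=4) → (A=2, B=7, C=0, D=1)
step 3: fire ε:  (A=2, B=7, C=0, D=1) → (A=3, B=6, C=0, D=0)
step 4: fire γ:  (A=3, B=6, C=0, D=0) → (A=6, B=3, C=0, D=2)
step 5: fire ε:  (A=6, B=3, C=0, D=2) → (A=7, B=2, C=0, D=1)
step 6: fire ε:  (A=7, B=2, C=0, D=1) → (A=8, B=1, C=0, D=0)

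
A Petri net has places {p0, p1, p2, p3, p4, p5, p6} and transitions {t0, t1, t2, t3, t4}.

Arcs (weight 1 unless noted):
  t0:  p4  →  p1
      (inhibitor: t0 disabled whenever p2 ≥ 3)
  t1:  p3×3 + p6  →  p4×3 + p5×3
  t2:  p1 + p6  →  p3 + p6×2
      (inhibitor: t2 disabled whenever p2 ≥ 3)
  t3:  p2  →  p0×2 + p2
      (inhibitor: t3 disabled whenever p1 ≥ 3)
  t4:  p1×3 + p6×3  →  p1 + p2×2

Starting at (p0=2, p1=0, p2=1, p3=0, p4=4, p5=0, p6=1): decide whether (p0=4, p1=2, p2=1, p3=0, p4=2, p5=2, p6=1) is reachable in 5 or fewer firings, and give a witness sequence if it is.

NO — not reachable within 5 firings

depth 0: 1 marking
depth 1: 3 markings reached so far
depth 2: 7 markings reached so far
depth 3: 13 markings reached so far
depth 4: 22 markings reached so far
depth 5: 33 markings reached so far
target is not among the 33 markings reachable within 5 steps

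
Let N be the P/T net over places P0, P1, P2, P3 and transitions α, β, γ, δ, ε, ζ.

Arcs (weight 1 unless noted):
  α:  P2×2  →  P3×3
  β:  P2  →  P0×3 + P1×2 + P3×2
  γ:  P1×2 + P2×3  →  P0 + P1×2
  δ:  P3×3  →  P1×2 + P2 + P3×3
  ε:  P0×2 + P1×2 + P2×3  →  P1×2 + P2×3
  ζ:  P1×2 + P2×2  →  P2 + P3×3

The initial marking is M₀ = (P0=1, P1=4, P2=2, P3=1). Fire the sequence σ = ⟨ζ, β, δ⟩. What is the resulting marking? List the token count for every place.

(P0=4, P1=6, P2=1, P3=6)

step 1: fire ζ:  (P0=1, P1=4, P2=2, P3=1) → (P0=1, P1=2, P2=1, P3=4)
step 2: fire β:  (P0=1, P1=2, P2=1, P3=4) → (P0=4, P1=4, P2=0, P3=6)
step 3: fire δ:  (P0=4, P1=4, P2=0, P3=6) → (P0=4, P1=6, P2=1, P3=6)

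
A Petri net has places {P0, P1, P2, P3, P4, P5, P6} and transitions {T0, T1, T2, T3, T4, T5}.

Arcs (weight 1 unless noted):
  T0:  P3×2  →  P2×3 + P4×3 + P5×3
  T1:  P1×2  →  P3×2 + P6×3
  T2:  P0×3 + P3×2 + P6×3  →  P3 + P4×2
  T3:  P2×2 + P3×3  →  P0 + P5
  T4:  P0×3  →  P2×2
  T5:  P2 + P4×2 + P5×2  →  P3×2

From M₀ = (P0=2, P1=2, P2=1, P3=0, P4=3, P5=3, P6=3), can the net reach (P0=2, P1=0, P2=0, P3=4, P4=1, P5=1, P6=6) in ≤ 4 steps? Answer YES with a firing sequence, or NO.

step 1: fire T1:  (P0=2, P1=2, P2=1, P3=0, P4=3, P5=3, P6=3) → (P0=2, P1=0, P2=1, P3=2, P4=3, P5=3, P6=6)
step 2: fire T5:  (P0=2, P1=0, P2=1, P3=2, P4=3, P5=3, P6=6) → (P0=2, P1=0, P2=0, P3=4, P4=1, P5=1, P6=6)

YES — reachable via ⟨T1, T5⟩ (2 firings)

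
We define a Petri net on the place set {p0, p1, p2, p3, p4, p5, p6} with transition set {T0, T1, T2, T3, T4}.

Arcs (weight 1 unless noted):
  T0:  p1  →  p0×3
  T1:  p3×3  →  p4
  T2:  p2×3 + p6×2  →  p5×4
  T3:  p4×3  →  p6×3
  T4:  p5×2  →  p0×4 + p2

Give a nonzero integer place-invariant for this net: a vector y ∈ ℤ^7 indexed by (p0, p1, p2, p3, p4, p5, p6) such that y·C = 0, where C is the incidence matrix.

Incidence matrix C (rows=places, cols=transitions):
       T0   T1   T2   T3   T4
   p0   3    0    0    0    4
   p1  -1    0    0    0    0
   p2   0    0   -3    0    1
   p3   0   -3    0    0    0
   p4   0    1    0   -3    0
   p5   0    0    4    0   -2
   p6   0    0   -2    3    0

Candidate y = [1, 3, 8, 0, 0, 6, 0]; check y·C column-wise:
  col T0: 1·3 + 3·-1 + 8·0 + 6·0 = 0
  col T1: 1·0 + 3·0 + 8·0 + 0·-3 + 0·1 + 6·0 = 0
  col T2: 1·0 + 3·0 + 8·-3 + 6·4 + 0·-2 = 0
  col T3: 1·0 + 3·0 + 8·0 + 0·-3 + 6·0 + 0·3 = 0
  col T4: 1·4 + 3·0 + 8·1 + 6·-2 = 0

y = (p0:1, p1:3, p2:8, p3:0, p4:0, p5:6, p6:0)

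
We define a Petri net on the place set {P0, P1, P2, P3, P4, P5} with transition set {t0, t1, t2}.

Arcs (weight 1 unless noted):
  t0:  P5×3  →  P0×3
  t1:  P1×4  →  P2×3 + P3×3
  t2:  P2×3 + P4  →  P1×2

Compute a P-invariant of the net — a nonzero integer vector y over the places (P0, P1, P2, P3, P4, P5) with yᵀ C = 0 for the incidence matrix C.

y = (P0:0, P1:3, P2:2, P3:2, P4:0, P5:0)

Incidence matrix C (rows=places, cols=transitions):
       t0   t1   t2
   P0   3    0    0
   P1   0   -4    2
   P2   0    3   -3
   P3   0    3    0
   P4   0    0   -1
   P5  -3    0    0

Candidate y = [0, 3, 2, 2, 0, 0]; check y·C column-wise:
  col t0: 0·3 + 3·0 + 2·0 + 2·0 + 0·-3 = 0
  col t1: 3·-4 + 2·3 + 2·3 = 0
  col t2: 3·2 + 2·-3 + 2·0 + 0·-1 = 0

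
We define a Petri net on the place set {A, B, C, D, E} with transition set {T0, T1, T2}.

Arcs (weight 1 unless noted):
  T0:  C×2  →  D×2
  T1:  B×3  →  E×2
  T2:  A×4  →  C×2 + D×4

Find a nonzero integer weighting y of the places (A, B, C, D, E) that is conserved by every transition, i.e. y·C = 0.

Incidence matrix C (rows=places, cols=transitions):
       T0   T1   T2
    A   0    0   -4
    B   0   -3    0
    C  -2    0    2
    D   2    0    4
    E   0    2    0

Candidate y = [3, 0, 2, 2, 0]; check y·C column-wise:
  col T0: 3·0 + 2·-2 + 2·2 = 0
  col T1: 3·0 + 0·-3 + 2·0 + 2·0 + 0·2 = 0
  col T2: 3·-4 + 2·2 + 2·4 = 0

y = (A:3, B:0, C:2, D:2, E:0)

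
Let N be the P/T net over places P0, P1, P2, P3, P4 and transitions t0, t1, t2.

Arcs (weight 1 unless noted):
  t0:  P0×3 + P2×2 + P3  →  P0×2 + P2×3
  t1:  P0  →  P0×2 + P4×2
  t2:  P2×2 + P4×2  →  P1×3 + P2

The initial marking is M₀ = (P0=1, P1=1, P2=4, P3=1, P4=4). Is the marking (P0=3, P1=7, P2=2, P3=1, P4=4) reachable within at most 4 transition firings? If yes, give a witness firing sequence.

step 1: fire t1:  (P0=1, P1=1, P2=4, P3=1, P4=4) → (P0=2, P1=1, P2=4, P3=1, P4=6)
step 2: fire t1:  (P0=2, P1=1, P2=4, P3=1, P4=6) → (P0=3, P1=1, P2=4, P3=1, P4=8)
step 3: fire t2:  (P0=3, P1=1, P2=4, P3=1, P4=8) → (P0=3, P1=4, P2=3, P3=1, P4=6)
step 4: fire t2:  (P0=3, P1=4, P2=3, P3=1, P4=6) → (P0=3, P1=7, P2=2, P3=1, P4=4)

YES — reachable via ⟨t1, t1, t2, t2⟩ (4 firings)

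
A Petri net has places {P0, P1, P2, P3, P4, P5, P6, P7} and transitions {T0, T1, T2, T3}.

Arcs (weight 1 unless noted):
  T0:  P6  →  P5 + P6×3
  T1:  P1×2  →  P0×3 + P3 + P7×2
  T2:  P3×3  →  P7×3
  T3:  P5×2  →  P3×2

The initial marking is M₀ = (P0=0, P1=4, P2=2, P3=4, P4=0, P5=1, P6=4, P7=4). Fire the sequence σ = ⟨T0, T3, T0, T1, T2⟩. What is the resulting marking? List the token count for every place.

step 1: fire T0:  (P0=0, P1=4, P2=2, P3=4, P4=0, P5=1, P6=4, P7=4) → (P0=0, P1=4, P2=2, P3=4, P4=0, P5=2, P6=6, P7=4)
step 2: fire T3:  (P0=0, P1=4, P2=2, P3=4, P4=0, P5=2, P6=6, P7=4) → (P0=0, P1=4, P2=2, P3=6, P4=0, P5=0, P6=6, P7=4)
step 3: fire T0:  (P0=0, P1=4, P2=2, P3=6, P4=0, P5=0, P6=6, P7=4) → (P0=0, P1=4, P2=2, P3=6, P4=0, P5=1, P6=8, P7=4)
step 4: fire T1:  (P0=0, P1=4, P2=2, P3=6, P4=0, P5=1, P6=8, P7=4) → (P0=3, P1=2, P2=2, P3=7, P4=0, P5=1, P6=8, P7=6)
step 5: fire T2:  (P0=3, P1=2, P2=2, P3=7, P4=0, P5=1, P6=8, P7=6) → (P0=3, P1=2, P2=2, P3=4, P4=0, P5=1, P6=8, P7=9)

(P0=3, P1=2, P2=2, P3=4, P4=0, P5=1, P6=8, P7=9)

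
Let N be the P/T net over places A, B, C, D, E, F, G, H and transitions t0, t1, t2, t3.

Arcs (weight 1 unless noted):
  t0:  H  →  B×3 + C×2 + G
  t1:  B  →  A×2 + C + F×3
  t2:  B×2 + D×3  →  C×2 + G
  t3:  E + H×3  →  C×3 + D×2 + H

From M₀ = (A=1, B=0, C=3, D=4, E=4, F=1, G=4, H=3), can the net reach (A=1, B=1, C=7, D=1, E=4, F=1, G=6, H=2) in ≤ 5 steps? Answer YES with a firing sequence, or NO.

step 1: fire t0:  (A=1, B=0, C=3, D=4, E=4, F=1, G=4, H=3) → (A=1, B=3, C=5, D=4, E=4, F=1, G=5, H=2)
step 2: fire t2:  (A=1, B=3, C=5, D=4, E=4, F=1, G=5, H=2) → (A=1, B=1, C=7, D=1, E=4, F=1, G=6, H=2)

YES — reachable via ⟨t0, t2⟩ (2 firings)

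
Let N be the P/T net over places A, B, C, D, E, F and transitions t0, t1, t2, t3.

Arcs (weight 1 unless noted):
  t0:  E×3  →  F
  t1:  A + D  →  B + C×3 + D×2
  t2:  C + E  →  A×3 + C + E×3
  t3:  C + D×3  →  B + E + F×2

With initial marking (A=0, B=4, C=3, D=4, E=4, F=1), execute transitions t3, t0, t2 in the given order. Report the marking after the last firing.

(A=3, B=5, C=2, D=1, E=4, F=4)

step 1: fire t3:  (A=0, B=4, C=3, D=4, E=4, F=1) → (A=0, B=5, C=2, D=1, E=5, F=3)
step 2: fire t0:  (A=0, B=5, C=2, D=1, E=5, F=3) → (A=0, B=5, C=2, D=1, E=2, F=4)
step 3: fire t2:  (A=0, B=5, C=2, D=1, E=2, F=4) → (A=3, B=5, C=2, D=1, E=4, F=4)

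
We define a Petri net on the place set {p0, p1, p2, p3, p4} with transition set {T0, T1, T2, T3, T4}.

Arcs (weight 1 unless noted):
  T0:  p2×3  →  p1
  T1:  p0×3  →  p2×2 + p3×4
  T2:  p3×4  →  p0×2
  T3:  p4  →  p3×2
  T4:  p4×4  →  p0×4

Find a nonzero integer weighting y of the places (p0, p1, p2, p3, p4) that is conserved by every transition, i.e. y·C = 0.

Incidence matrix C (rows=places, cols=transitions):
       T0   T1   T2   T3   T4
   p0   0   -3    2    0    4
   p1   1    0    0    0    0
   p2  -3    2    0    0    0
   p3   0    4   -4    2    0
   p4   0    0    0   -1   -4

Candidate y = [2, 3, 1, 1, 2]; check y·C column-wise:
  col T0: 2·0 + 3·1 + 1·-3 + 1·0 + 2·0 = 0
  col T1: 2·-3 + 3·0 + 1·2 + 1·4 + 2·0 = 0
  col T2: 2·2 + 3·0 + 1·0 + 1·-4 + 2·0 = 0
  col T3: 2·0 + 3·0 + 1·0 + 1·2 + 2·-1 = 0
  col T4: 2·4 + 3·0 + 1·0 + 1·0 + 2·-4 = 0

y = (p0:2, p1:3, p2:1, p3:1, p4:2)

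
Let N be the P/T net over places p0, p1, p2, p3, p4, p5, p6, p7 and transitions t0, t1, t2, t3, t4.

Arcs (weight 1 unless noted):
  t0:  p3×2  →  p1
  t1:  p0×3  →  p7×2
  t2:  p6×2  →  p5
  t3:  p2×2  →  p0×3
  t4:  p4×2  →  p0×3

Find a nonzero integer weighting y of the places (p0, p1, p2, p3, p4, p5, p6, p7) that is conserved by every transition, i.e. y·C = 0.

y = (p0:0, p1:2, p2:0, p3:1, p4:0, p5:0, p6:0, p7:0)

Incidence matrix C (rows=places, cols=transitions):
       t0   t1   t2   t3   t4
   p0   0   -3    0    3    3
   p1   1    0    0    0    0
   p2   0    0    0   -2    0
   p3  -2    0    0    0    0
   p4   0    0    0    0   -2
   p5   0    0    1    0    0
   p6   0    0   -2    0    0
   p7   0    2    0    0    0

Candidate y = [0, 2, 0, 1, 0, 0, 0, 0]; check y·C column-wise:
  col t0: 2·1 + 1·-2 = 0
  col t1: 0·-3 + 2·0 + 1·0 + 0·2 = 0
  col t2: 2·0 + 1·0 + 0·1 + 0·-2 = 0
  col t3: 0·3 + 2·0 + 0·-2 + 1·0 = 0
  col t4: 0·3 + 2·0 + 1·0 + 0·-2 = 0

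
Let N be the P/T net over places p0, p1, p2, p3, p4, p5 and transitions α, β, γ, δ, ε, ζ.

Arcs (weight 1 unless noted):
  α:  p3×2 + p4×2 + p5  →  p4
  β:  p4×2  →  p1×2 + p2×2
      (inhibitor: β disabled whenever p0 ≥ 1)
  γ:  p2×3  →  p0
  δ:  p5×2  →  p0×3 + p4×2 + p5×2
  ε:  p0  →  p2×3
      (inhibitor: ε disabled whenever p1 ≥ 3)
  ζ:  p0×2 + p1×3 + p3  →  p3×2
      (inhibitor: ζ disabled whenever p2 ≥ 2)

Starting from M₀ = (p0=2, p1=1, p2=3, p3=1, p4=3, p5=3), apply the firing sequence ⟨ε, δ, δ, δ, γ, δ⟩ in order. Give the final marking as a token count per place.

step 1: fire ε:  (p0=2, p1=1, p2=3, p3=1, p4=3, p5=3) → (p0=1, p1=1, p2=6, p3=1, p4=3, p5=3)
step 2: fire δ:  (p0=1, p1=1, p2=6, p3=1, p4=3, p5=3) → (p0=4, p1=1, p2=6, p3=1, p4=5, p5=3)
step 3: fire δ:  (p0=4, p1=1, p2=6, p3=1, p4=5, p5=3) → (p0=7, p1=1, p2=6, p3=1, p4=7, p5=3)
step 4: fire δ:  (p0=7, p1=1, p2=6, p3=1, p4=7, p5=3) → (p0=10, p1=1, p2=6, p3=1, p4=9, p5=3)
step 5: fire γ:  (p0=10, p1=1, p2=6, p3=1, p4=9, p5=3) → (p0=11, p1=1, p2=3, p3=1, p4=9, p5=3)
step 6: fire δ:  (p0=11, p1=1, p2=3, p3=1, p4=9, p5=3) → (p0=14, p1=1, p2=3, p3=1, p4=11, p5=3)

(p0=14, p1=1, p2=3, p3=1, p4=11, p5=3)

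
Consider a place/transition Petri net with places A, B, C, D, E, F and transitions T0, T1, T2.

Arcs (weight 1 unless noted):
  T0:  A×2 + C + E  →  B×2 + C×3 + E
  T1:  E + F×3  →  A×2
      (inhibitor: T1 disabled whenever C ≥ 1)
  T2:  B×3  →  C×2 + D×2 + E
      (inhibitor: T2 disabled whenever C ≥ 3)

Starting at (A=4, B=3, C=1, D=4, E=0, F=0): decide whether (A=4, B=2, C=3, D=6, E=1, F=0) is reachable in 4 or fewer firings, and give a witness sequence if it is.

depth 0: 1 marking
depth 1: 2 markings reached so far
depth 2: 3 markings reached so far
depth 3: 4 markings reached so far
depth 4: 4 markings reached so far
(frontier empty at depth 4; search complete)
target is not among the 4 markings reachable within 4 steps

NO — not reachable within 4 firings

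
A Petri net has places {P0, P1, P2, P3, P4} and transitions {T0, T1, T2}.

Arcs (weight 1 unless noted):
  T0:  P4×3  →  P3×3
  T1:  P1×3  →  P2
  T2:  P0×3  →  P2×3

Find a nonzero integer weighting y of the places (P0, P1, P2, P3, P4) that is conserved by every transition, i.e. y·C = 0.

y = (P0:3, P1:1, P2:3, P3:0, P4:0)

Incidence matrix C (rows=places, cols=transitions):
       T0   T1   T2
   P0   0    0   -3
   P1   0   -3    0
   P2   0    1    3
   P3   3    0    0
   P4  -3    0    0

Candidate y = [3, 1, 3, 0, 0]; check y·C column-wise:
  col T0: 3·0 + 1·0 + 3·0 + 0·3 + 0·-3 = 0
  col T1: 3·0 + 1·-3 + 3·1 = 0
  col T2: 3·-3 + 1·0 + 3·3 = 0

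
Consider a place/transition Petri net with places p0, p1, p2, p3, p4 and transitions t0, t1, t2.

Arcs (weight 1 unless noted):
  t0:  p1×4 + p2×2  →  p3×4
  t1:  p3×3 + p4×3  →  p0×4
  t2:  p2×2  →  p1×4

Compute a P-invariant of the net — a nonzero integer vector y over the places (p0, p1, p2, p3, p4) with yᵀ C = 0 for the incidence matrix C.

y = (p0:3, p1:2, p2:4, p3:4, p4:0)

Incidence matrix C (rows=places, cols=transitions):
       t0   t1   t2
   p0   0    4    0
   p1  -4    0    4
   p2  -2    0   -2
   p3   4   -3    0
   p4   0   -3    0

Candidate y = [3, 2, 4, 4, 0]; check y·C column-wise:
  col t0: 3·0 + 2·-4 + 4·-2 + 4·4 = 0
  col t1: 3·4 + 2·0 + 4·0 + 4·-3 + 0·-3 = 0
  col t2: 3·0 + 2·4 + 4·-2 + 4·0 = 0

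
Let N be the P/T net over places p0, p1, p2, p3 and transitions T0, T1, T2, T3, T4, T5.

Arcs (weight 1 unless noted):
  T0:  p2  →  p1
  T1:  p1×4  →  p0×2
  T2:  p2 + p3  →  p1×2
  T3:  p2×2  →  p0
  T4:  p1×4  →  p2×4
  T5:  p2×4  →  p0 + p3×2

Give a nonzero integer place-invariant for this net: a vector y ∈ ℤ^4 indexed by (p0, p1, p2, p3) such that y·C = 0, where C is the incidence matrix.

y = (p0:2, p1:1, p2:1, p3:1)

Incidence matrix C (rows=places, cols=transitions):
       T0   T1   T2   T3   T4   T5
   p0   0    2    0    1    0    1
   p1   1   -4    2    0   -4    0
   p2  -1    0   -1   -2    4   -4
   p3   0    0   -1    0    0    2

Candidate y = [2, 1, 1, 1]; check y·C column-wise:
  col T0: 2·0 + 1·1 + 1·-1 + 1·0 = 0
  col T1: 2·2 + 1·-4 + 1·0 + 1·0 = 0
  col T2: 2·0 + 1·2 + 1·-1 + 1·-1 = 0
  col T3: 2·1 + 1·0 + 1·-2 + 1·0 = 0
  col T4: 2·0 + 1·-4 + 1·4 + 1·0 = 0
  col T5: 2·1 + 1·0 + 1·-4 + 1·2 = 0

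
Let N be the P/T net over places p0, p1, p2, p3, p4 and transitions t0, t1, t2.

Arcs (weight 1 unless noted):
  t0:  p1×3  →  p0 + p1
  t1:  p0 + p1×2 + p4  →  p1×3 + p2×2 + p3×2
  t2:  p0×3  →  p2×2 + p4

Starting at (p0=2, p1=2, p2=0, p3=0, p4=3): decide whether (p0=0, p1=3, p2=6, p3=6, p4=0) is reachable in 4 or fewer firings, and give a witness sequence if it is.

YES — reachable via ⟨t1, t1, t0, t1⟩ (4 firings)

step 1: fire t1:  (p0=2, p1=2, p2=0, p3=0, p4=3) → (p0=1, p1=3, p2=2, p3=2, p4=2)
step 2: fire t1:  (p0=1, p1=3, p2=2, p3=2, p4=2) → (p0=0, p1=4, p2=4, p3=4, p4=1)
step 3: fire t0:  (p0=0, p1=4, p2=4, p3=4, p4=1) → (p0=1, p1=2, p2=4, p3=4, p4=1)
step 4: fire t1:  (p0=1, p1=2, p2=4, p3=4, p4=1) → (p0=0, p1=3, p2=6, p3=6, p4=0)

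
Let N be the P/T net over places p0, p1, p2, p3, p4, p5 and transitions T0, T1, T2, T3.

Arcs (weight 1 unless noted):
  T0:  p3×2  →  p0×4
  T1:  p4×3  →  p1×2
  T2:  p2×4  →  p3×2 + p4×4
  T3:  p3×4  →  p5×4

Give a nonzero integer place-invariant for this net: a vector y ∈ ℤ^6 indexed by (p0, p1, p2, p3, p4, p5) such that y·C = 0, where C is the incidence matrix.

Incidence matrix C (rows=places, cols=transitions):
       T0   T1   T2   T3
   p0   4    0    0    0
   p1   0    2    0    0
   p2   0    0   -4    0
   p3  -2    0    2   -4
   p4   0   -3    4    0
   p5   0    0    0    4

Candidate y = [0, 3, 2, 0, 2, 0]; check y·C column-wise:
  col T0: 0·4 + 3·0 + 2·0 + 0·-2 + 2·0 = 0
  col T1: 3·2 + 2·0 + 2·-3 = 0
  col T2: 3·0 + 2·-4 + 0·2 + 2·4 = 0
  col T3: 3·0 + 2·0 + 0·-4 + 2·0 + 0·4 = 0

y = (p0:0, p1:3, p2:2, p3:0, p4:2, p5:0)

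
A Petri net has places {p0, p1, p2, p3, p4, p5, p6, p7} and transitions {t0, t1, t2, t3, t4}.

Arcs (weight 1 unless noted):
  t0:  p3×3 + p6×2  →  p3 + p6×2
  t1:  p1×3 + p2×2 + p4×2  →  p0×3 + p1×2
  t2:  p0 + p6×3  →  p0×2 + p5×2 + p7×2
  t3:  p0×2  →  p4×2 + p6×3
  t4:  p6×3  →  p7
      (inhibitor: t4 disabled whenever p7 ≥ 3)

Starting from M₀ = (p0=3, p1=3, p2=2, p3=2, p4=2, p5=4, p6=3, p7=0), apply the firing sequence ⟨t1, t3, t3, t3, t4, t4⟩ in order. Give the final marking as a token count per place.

(p0=0, p1=2, p2=0, p3=2, p4=6, p5=4, p6=6, p7=2)

step 1: fire t1:  (p0=3, p1=3, p2=2, p3=2, p4=2, p5=4, p6=3, p7=0) → (p0=6, p1=2, p2=0, p3=2, p4=0, p5=4, p6=3, p7=0)
step 2: fire t3:  (p0=6, p1=2, p2=0, p3=2, p4=0, p5=4, p6=3, p7=0) → (p0=4, p1=2, p2=0, p3=2, p4=2, p5=4, p6=6, p7=0)
step 3: fire t3:  (p0=4, p1=2, p2=0, p3=2, p4=2, p5=4, p6=6, p7=0) → (p0=2, p1=2, p2=0, p3=2, p4=4, p5=4, p6=9, p7=0)
step 4: fire t3:  (p0=2, p1=2, p2=0, p3=2, p4=4, p5=4, p6=9, p7=0) → (p0=0, p1=2, p2=0, p3=2, p4=6, p5=4, p6=12, p7=0)
step 5: fire t4:  (p0=0, p1=2, p2=0, p3=2, p4=6, p5=4, p6=12, p7=0) → (p0=0, p1=2, p2=0, p3=2, p4=6, p5=4, p6=9, p7=1)
step 6: fire t4:  (p0=0, p1=2, p2=0, p3=2, p4=6, p5=4, p6=9, p7=1) → (p0=0, p1=2, p2=0, p3=2, p4=6, p5=4, p6=6, p7=2)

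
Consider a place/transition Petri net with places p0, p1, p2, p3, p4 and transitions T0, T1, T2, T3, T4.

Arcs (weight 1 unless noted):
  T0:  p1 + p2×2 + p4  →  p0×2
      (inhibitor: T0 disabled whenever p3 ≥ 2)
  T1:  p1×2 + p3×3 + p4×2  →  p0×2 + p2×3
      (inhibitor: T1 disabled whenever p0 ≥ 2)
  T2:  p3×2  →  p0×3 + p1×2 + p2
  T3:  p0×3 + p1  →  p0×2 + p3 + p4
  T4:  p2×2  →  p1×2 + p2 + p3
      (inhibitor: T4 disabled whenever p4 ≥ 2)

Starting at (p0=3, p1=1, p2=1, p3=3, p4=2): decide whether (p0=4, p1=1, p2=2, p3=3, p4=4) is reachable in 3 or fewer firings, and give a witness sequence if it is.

YES — reachable via ⟨T2, T3, T3⟩ (3 firings)

step 1: fire T2:  (p0=3, p1=1, p2=1, p3=3, p4=2) → (p0=6, p1=3, p2=2, p3=1, p4=2)
step 2: fire T3:  (p0=6, p1=3, p2=2, p3=1, p4=2) → (p0=5, p1=2, p2=2, p3=2, p4=3)
step 3: fire T3:  (p0=5, p1=2, p2=2, p3=2, p4=3) → (p0=4, p1=1, p2=2, p3=3, p4=4)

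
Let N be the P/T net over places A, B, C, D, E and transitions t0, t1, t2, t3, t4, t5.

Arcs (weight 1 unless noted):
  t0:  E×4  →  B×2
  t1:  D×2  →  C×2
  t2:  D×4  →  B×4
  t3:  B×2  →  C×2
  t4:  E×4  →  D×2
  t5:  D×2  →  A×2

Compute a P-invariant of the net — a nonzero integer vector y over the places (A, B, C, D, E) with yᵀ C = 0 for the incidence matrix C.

y = (A:2, B:2, C:2, D:2, E:1)

Incidence matrix C (rows=places, cols=transitions):
       t0   t1   t2   t3   t4   t5
    A   0    0    0    0    0    2
    B   2    0    4   -2    0    0
    C   0    2    0    2    0    0
    D   0   -2   -4    0    2   -2
    E  -4    0    0    0   -4    0

Candidate y = [2, 2, 2, 2, 1]; check y·C column-wise:
  col t0: 2·0 + 2·2 + 2·0 + 2·0 + 1·-4 = 0
  col t1: 2·0 + 2·0 + 2·2 + 2·-2 + 1·0 = 0
  col t2: 2·0 + 2·4 + 2·0 + 2·-4 + 1·0 = 0
  col t3: 2·0 + 2·-2 + 2·2 + 2·0 + 1·0 = 0
  col t4: 2·0 + 2·0 + 2·0 + 2·2 + 1·-4 = 0
  col t5: 2·2 + 2·0 + 2·0 + 2·-2 + 1·0 = 0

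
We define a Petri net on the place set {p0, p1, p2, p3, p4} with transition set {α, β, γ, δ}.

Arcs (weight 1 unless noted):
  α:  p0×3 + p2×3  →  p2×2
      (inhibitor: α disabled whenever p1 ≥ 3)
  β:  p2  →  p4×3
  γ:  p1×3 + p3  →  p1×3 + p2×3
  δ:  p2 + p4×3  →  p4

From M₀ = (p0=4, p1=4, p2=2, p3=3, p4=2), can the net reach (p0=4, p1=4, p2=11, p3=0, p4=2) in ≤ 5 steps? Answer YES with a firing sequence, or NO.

step 1: fire γ:  (p0=4, p1=4, p2=2, p3=3, p4=2) → (p0=4, p1=4, p2=5, p3=2, p4=2)
step 2: fire γ:  (p0=4, p1=4, p2=5, p3=2, p4=2) → (p0=4, p1=4, p2=8, p3=1, p4=2)
step 3: fire γ:  (p0=4, p1=4, p2=8, p3=1, p4=2) → (p0=4, p1=4, p2=11, p3=0, p4=2)

YES — reachable via ⟨γ, γ, γ⟩ (3 firings)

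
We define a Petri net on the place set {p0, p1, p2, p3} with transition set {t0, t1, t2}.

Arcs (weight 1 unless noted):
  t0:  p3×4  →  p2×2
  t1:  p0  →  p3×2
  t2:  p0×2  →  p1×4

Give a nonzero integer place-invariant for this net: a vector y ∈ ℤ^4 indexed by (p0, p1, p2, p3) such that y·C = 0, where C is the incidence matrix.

Incidence matrix C (rows=places, cols=transitions):
       t0   t1   t2
   p0   0   -1   -2
   p1   0    0    4
   p2   2    0    0
   p3  -4    2    0

Candidate y = [2, 1, 2, 1]; check y·C column-wise:
  col t0: 2·0 + 1·0 + 2·2 + 1·-4 = 0
  col t1: 2·-1 + 1·0 + 2·0 + 1·2 = 0
  col t2: 2·-2 + 1·4 + 2·0 + 1·0 = 0

y = (p0:2, p1:1, p2:2, p3:1)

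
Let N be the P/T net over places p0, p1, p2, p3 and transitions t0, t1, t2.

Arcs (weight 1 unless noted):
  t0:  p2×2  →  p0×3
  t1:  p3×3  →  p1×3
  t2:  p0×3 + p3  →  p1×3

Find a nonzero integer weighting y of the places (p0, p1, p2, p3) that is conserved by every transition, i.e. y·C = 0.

y = (p0:2, p1:3, p2:3, p3:3)

Incidence matrix C (rows=places, cols=transitions):
       t0   t1   t2
   p0   3    0   -3
   p1   0    3    3
   p2  -2    0    0
   p3   0   -3   -1

Candidate y = [2, 3, 3, 3]; check y·C column-wise:
  col t0: 2·3 + 3·0 + 3·-2 + 3·0 = 0
  col t1: 2·0 + 3·3 + 3·0 + 3·-3 = 0
  col t2: 2·-3 + 3·3 + 3·0 + 3·-1 = 0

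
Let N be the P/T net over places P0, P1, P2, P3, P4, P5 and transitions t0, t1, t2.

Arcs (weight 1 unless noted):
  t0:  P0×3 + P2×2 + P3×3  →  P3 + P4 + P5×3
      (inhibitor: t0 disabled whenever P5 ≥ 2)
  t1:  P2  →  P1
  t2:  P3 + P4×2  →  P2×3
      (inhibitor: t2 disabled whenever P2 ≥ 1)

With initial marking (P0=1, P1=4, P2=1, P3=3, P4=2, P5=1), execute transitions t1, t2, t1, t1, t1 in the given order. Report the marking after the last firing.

step 1: fire t1:  (P0=1, P1=4, P2=1, P3=3, P4=2, P5=1) → (P0=1, P1=5, P2=0, P3=3, P4=2, P5=1)
step 2: fire t2:  (P0=1, P1=5, P2=0, P3=3, P4=2, P5=1) → (P0=1, P1=5, P2=3, P3=2, P4=0, P5=1)
step 3: fire t1:  (P0=1, P1=5, P2=3, P3=2, P4=0, P5=1) → (P0=1, P1=6, P2=2, P3=2, P4=0, P5=1)
step 4: fire t1:  (P0=1, P1=6, P2=2, P3=2, P4=0, P5=1) → (P0=1, P1=7, P2=1, P3=2, P4=0, P5=1)
step 5: fire t1:  (P0=1, P1=7, P2=1, P3=2, P4=0, P5=1) → (P0=1, P1=8, P2=0, P3=2, P4=0, P5=1)

(P0=1, P1=8, P2=0, P3=2, P4=0, P5=1)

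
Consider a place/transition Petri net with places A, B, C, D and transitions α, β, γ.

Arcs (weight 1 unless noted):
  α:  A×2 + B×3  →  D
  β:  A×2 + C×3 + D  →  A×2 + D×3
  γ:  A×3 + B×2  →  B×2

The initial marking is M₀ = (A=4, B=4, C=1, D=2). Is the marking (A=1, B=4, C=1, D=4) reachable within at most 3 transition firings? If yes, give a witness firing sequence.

NO — not reachable within 3 firings

depth 0: 1 marking
depth 1: 3 markings reached so far
depth 2: 3 markings reached so far
(frontier empty at depth 2; search complete)
target is not among the 3 markings reachable within 3 steps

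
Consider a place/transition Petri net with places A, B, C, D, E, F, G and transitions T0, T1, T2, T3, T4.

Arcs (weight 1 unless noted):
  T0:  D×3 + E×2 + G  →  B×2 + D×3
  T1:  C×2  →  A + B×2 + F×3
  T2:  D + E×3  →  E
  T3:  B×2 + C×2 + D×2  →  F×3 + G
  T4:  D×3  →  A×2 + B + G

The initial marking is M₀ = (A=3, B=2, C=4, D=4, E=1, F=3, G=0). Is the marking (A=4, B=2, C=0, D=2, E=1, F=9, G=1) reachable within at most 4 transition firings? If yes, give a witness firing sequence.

step 1: fire T1:  (A=3, B=2, C=4, D=4, E=1, F=3, G=0) → (A=4, B=4, C=2, D=4, E=1, F=6, G=0)
step 2: fire T3:  (A=4, B=4, C=2, D=4, E=1, F=6, G=0) → (A=4, B=2, C=0, D=2, E=1, F=9, G=1)

YES — reachable via ⟨T1, T3⟩ (2 firings)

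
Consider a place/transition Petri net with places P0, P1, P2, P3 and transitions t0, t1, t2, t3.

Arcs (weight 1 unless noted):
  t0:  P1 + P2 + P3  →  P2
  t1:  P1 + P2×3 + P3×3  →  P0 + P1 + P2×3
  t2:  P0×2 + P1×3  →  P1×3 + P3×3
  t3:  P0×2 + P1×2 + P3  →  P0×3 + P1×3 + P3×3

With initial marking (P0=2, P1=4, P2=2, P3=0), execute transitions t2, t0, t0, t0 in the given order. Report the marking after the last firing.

(P0=0, P1=1, P2=2, P3=0)

step 1: fire t2:  (P0=2, P1=4, P2=2, P3=0) → (P0=0, P1=4, P2=2, P3=3)
step 2: fire t0:  (P0=0, P1=4, P2=2, P3=3) → (P0=0, P1=3, P2=2, P3=2)
step 3: fire t0:  (P0=0, P1=3, P2=2, P3=2) → (P0=0, P1=2, P2=2, P3=1)
step 4: fire t0:  (P0=0, P1=2, P2=2, P3=1) → (P0=0, P1=1, P2=2, P3=0)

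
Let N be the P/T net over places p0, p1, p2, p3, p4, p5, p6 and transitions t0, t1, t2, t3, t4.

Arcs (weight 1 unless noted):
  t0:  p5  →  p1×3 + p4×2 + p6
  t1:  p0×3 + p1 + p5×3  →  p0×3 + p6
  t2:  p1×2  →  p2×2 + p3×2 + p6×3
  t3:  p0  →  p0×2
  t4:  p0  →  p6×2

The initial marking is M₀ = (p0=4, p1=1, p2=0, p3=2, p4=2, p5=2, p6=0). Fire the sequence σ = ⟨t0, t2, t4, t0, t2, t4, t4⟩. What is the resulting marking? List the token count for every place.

(p0=1, p1=3, p2=4, p3=6, p4=6, p5=0, p6=14)

step 1: fire t0:  (p0=4, p1=1, p2=0, p3=2, p4=2, p5=2, p6=0) → (p0=4, p1=4, p2=0, p3=2, p4=4, p5=1, p6=1)
step 2: fire t2:  (p0=4, p1=4, p2=0, p3=2, p4=4, p5=1, p6=1) → (p0=4, p1=2, p2=2, p3=4, p4=4, p5=1, p6=4)
step 3: fire t4:  (p0=4, p1=2, p2=2, p3=4, p4=4, p5=1, p6=4) → (p0=3, p1=2, p2=2, p3=4, p4=4, p5=1, p6=6)
step 4: fire t0:  (p0=3, p1=2, p2=2, p3=4, p4=4, p5=1, p6=6) → (p0=3, p1=5, p2=2, p3=4, p4=6, p5=0, p6=7)
step 5: fire t2:  (p0=3, p1=5, p2=2, p3=4, p4=6, p5=0, p6=7) → (p0=3, p1=3, p2=4, p3=6, p4=6, p5=0, p6=10)
step 6: fire t4:  (p0=3, p1=3, p2=4, p3=6, p4=6, p5=0, p6=10) → (p0=2, p1=3, p2=4, p3=6, p4=6, p5=0, p6=12)
step 7: fire t4:  (p0=2, p1=3, p2=4, p3=6, p4=6, p5=0, p6=12) → (p0=1, p1=3, p2=4, p3=6, p4=6, p5=0, p6=14)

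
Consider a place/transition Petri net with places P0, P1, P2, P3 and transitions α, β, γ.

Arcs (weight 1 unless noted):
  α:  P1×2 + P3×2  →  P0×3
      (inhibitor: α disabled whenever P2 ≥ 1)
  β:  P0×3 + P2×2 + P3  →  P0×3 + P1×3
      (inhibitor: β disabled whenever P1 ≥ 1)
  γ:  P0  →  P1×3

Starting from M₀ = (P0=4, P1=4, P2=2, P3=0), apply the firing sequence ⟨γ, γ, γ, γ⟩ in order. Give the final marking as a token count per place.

(P0=0, P1=16, P2=2, P3=0)

step 1: fire γ:  (P0=4, P1=4, P2=2, P3=0) → (P0=3, P1=7, P2=2, P3=0)
step 2: fire γ:  (P0=3, P1=7, P2=2, P3=0) → (P0=2, P1=10, P2=2, P3=0)
step 3: fire γ:  (P0=2, P1=10, P2=2, P3=0) → (P0=1, P1=13, P2=2, P3=0)
step 4: fire γ:  (P0=1, P1=13, P2=2, P3=0) → (P0=0, P1=16, P2=2, P3=0)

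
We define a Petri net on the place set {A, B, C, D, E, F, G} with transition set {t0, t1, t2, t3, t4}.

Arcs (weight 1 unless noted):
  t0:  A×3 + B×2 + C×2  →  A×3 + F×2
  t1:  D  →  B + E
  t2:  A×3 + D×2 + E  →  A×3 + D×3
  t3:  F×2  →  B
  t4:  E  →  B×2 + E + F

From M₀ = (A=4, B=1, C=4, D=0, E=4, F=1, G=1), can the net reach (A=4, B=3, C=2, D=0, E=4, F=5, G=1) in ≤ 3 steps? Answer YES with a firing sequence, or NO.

YES — reachable via ⟨t4, t0, t4⟩ (3 firings)

step 1: fire t4:  (A=4, B=1, C=4, D=0, E=4, F=1, G=1) → (A=4, B=3, C=4, D=0, E=4, F=2, G=1)
step 2: fire t0:  (A=4, B=3, C=4, D=0, E=4, F=2, G=1) → (A=4, B=1, C=2, D=0, E=4, F=4, G=1)
step 3: fire t4:  (A=4, B=1, C=2, D=0, E=4, F=4, G=1) → (A=4, B=3, C=2, D=0, E=4, F=5, G=1)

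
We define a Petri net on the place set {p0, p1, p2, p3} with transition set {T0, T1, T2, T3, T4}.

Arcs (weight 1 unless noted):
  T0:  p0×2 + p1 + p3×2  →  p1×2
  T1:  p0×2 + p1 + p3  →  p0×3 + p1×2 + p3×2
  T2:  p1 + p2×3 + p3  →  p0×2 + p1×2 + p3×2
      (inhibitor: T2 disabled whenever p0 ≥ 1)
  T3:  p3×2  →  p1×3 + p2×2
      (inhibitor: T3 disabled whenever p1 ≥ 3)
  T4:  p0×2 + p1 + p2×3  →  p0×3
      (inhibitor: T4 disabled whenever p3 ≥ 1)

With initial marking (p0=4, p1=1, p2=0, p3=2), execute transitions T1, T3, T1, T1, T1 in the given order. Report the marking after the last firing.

(p0=8, p1=8, p2=2, p3=4)

step 1: fire T1:  (p0=4, p1=1, p2=0, p3=2) → (p0=5, p1=2, p2=0, p3=3)
step 2: fire T3:  (p0=5, p1=2, p2=0, p3=3) → (p0=5, p1=5, p2=2, p3=1)
step 3: fire T1:  (p0=5, p1=5, p2=2, p3=1) → (p0=6, p1=6, p2=2, p3=2)
step 4: fire T1:  (p0=6, p1=6, p2=2, p3=2) → (p0=7, p1=7, p2=2, p3=3)
step 5: fire T1:  (p0=7, p1=7, p2=2, p3=3) → (p0=8, p1=8, p2=2, p3=4)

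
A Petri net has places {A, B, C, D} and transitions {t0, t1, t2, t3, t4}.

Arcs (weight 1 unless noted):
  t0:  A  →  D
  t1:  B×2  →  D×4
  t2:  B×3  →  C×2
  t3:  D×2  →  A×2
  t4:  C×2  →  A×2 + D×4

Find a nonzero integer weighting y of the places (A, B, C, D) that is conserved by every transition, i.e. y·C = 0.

Incidence matrix C (rows=places, cols=transitions):
       t0   t1   t2   t3   t4
    A  -1    0    0    2    2
    B   0   -2   -3    0    0
    C   0    0    2    0   -2
    D   1    4    0   -2    4

Candidate y = [1, 2, 3, 1]; check y·C column-wise:
  col t0: 1·-1 + 2·0 + 3·0 + 1·1 = 0
  col t1: 1·0 + 2·-2 + 3·0 + 1·4 = 0
  col t2: 1·0 + 2·-3 + 3·2 + 1·0 = 0
  col t3: 1·2 + 2·0 + 3·0 + 1·-2 = 0
  col t4: 1·2 + 2·0 + 3·-2 + 1·4 = 0

y = (A:1, B:2, C:3, D:1)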